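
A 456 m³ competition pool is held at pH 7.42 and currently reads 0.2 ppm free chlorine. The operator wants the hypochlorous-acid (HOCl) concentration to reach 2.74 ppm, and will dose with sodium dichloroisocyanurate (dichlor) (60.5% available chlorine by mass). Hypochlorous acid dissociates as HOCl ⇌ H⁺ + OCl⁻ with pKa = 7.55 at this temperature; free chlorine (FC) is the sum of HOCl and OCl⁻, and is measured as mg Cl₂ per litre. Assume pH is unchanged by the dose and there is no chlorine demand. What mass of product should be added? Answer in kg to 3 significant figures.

3.45 kg

Volume: 456 m³ = 456,000 L.
[OCl⁻]/[HOCl] = 10^(pH − pKa) = 10^(7.42 − 7.55) = 0.7413; fraction as HOCl = 1/(1 + 0.7413) = 0.5743.
Free chlorine required for 2.74 ppm HOCl: 2.74 / 0.5743 = 4.771 ppm.
FC to add: 4.771 − 0.2 = 4.571 mg/L as Cl₂.
Cl₂ equivalent: 4.571 mg/L × 456,000 L = 2084 g.
Product at 60.5% available Cl: 2084 / 0.605 = 3445 g.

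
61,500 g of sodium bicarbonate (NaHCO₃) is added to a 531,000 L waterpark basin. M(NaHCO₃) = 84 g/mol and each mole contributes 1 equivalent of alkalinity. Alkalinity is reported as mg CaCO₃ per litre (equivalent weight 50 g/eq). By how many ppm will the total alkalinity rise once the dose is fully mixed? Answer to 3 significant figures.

Moles of NaHCO₃: 61,500 g ÷ 84 g/mol = 732.1 mol → 732.1 eq of alkalinity.
As CaCO₃: 732.1 eq × 50 g/eq = 36,610 g.
Rise: 36,610 g / 531,000 L × 1000 = 68.94 mg/L.

68.9 ppm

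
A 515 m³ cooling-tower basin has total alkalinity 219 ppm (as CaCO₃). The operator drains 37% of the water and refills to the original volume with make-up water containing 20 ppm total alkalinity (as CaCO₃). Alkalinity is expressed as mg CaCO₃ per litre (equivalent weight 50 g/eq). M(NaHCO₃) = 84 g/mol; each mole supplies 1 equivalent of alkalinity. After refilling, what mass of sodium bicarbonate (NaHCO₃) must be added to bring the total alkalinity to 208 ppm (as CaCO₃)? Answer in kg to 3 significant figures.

54.2 kg

Volume: 515 m³ = 515,000 L.
After draining 37% and refilling: 219 × 0.63 + 20 × 0.37 = 145.37 ppm.
Deficit to target: 208 − 145.37 = 62.63 mg/L.
As CaCO₃: 62.63 mg/L × 515,000 L = 32,250 g; ÷ 50 g/eq ÷ 1 = 645.1 mol NaHCO₃.
Mass: 645.1 × 84 = 54,190 g.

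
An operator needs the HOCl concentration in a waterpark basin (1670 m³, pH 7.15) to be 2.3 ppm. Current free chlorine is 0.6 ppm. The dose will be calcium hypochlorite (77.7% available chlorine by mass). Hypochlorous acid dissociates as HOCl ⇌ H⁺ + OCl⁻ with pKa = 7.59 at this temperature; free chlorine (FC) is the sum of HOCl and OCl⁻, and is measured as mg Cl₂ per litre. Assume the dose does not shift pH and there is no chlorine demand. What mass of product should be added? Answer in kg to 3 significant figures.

5.45 kg

Volume: 1670 m³ = 1,670,000 L.
[OCl⁻]/[HOCl] = 10^(pH − pKa) = 10^(7.15 − 7.59) = 0.3631; fraction as HOCl = 1/(1 + 0.3631) = 0.7336.
Free chlorine required for 2.3 ppm HOCl: 2.3 / 0.7336 = 3.135 ppm.
FC to add: 3.135 − 0.6 = 2.535 mg/L as Cl₂.
Cl₂ equivalent: 2.535 mg/L × 1,670,000 L = 4234 g.
Product at 77.7% available Cl: 4234 / 0.777 = 5449 g.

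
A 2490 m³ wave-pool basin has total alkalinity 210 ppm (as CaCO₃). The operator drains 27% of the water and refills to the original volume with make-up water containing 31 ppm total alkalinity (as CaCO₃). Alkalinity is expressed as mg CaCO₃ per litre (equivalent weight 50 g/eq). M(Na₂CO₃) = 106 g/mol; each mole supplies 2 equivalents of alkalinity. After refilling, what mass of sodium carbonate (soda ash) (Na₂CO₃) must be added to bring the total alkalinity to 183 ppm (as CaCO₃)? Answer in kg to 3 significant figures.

56.3 kg

Volume: 2490 m³ = 2,490,000 L.
After draining 27% and refilling: 210 × 0.73 + 31 × 0.27 = 161.67 ppm.
Deficit to target: 183 − 161.67 = 21.33 mg/L.
As CaCO₃: 21.33 mg/L × 2,490,000 L = 53,110 g; ÷ 50 g/eq ÷ 2 = 531.1 mol Na₂CO₃.
Mass: 531.1 × 106 = 56,300 g.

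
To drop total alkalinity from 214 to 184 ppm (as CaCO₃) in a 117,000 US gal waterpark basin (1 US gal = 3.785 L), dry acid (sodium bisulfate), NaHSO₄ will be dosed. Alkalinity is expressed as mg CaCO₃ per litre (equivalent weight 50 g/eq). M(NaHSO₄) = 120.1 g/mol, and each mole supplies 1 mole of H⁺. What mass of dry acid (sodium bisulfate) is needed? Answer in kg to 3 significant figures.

Volume: 117,000 US gal × 3.785 L/gal = 442,845 L.
Alkalinity to neutralize: (214 − 184) = 30 mg/L as CaCO₃ × 442,845 L = 13,290 g as CaCO₃.
Equivalents of H⁺ required: 13,290 ÷ 50 g/eq = 265.7 eq = 265.7 mol NaHSO₄.
Mass of NaHSO₄: 265.7 × 120.1 = 31,910 g.

31.9 kg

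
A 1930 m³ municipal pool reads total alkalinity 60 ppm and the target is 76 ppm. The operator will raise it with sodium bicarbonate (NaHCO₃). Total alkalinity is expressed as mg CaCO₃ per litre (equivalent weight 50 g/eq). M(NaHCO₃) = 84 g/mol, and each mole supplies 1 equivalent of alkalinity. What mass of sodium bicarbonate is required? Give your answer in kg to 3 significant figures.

51.9 kg

Volume: 1930 m³ = 1,930,000 L.
Alkalinity to add: (76 − 60) = 16 mg/L as CaCO₃ × 1,930,000 L = 30,880 g as CaCO₃.
Equivalents: 30,880 g ÷ 50 g/eq = 617.6 eq.
NaHCO₃ supplies 1 eq per mole → 617.6 mol.
Mass: 617.6 mol × 84 g/mol = 51,880 g.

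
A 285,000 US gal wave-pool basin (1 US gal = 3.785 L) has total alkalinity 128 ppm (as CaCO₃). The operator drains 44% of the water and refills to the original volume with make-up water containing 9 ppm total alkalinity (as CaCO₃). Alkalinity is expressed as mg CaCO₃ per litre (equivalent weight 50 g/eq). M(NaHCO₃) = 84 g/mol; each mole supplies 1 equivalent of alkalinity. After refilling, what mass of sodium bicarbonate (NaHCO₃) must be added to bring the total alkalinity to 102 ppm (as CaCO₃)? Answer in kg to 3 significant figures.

47.8 kg

Volume: 285,000 US gal × 3.785 L/gal = 1,078,725 L.
After draining 44% and refilling: 128 × 0.56 + 9 × 0.44 = 75.64 ppm.
Deficit to target: 102 − 75.64 = 26.36 mg/L.
As CaCO₃: 26.36 mg/L × 1,078,725 L = 28,440 g; ÷ 50 g/eq ÷ 1 = 568.7 mol NaHCO₃.
Mass: 568.7 × 84 = 47,770 g.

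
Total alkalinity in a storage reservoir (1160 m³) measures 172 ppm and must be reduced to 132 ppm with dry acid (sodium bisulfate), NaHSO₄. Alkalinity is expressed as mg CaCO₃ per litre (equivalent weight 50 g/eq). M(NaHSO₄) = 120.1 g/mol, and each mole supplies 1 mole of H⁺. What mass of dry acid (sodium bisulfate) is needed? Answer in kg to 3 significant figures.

111 kg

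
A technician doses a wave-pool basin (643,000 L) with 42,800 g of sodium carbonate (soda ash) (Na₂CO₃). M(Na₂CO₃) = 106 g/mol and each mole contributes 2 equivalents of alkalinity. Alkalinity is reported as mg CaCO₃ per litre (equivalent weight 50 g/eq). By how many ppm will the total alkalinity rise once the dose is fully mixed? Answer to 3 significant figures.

Moles of Na₂CO₃: 42,800 g ÷ 106 g/mol = 403.8 mol → 807.5 eq of alkalinity.
As CaCO₃: 807.5 eq × 50 g/eq = 40,380 g.
Rise: 40,380 g / 643,000 L × 1000 = 62.8 mg/L.

62.8 ppm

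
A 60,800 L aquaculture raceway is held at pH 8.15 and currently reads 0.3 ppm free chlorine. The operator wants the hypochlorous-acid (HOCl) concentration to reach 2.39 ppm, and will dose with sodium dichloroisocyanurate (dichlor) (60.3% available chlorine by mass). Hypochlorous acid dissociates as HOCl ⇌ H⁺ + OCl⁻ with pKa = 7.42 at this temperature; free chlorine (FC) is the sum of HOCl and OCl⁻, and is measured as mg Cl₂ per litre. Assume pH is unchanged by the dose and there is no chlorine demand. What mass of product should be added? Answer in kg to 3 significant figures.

[OCl⁻]/[HOCl] = 10^(pH − pKa) = 10^(8.15 − 7.42) = 5.37; fraction as HOCl = 1/(1 + 5.37) = 0.157.
Free chlorine required for 2.39 ppm HOCl: 2.39 / 0.157 = 15.23 ppm.
FC to add: 15.23 − 0.3 = 14.93 mg/L as Cl₂.
Cl₂ equivalent: 14.93 mg/L × 60,800 L = 907.4 g.
Product at 60.3% available Cl: 907.4 / 0.603 = 1505 g.

1.50 kg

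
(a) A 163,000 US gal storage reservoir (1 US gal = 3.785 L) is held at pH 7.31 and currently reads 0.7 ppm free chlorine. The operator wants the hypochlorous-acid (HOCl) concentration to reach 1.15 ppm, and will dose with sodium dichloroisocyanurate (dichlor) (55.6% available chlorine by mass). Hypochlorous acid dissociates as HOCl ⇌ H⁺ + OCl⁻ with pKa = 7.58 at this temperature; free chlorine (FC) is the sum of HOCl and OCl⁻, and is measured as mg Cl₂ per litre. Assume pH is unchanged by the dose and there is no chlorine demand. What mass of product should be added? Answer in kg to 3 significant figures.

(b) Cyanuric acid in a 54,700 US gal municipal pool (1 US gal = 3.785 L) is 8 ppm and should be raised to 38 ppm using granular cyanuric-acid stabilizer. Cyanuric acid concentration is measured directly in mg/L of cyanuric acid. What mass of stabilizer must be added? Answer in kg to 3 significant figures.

(a) Volume: 163,000 US gal × 3.785 L/gal = 616,955 L.
(a) [OCl⁻]/[HOCl] = 10^(pH − pKa) = 10^(7.31 − 7.58) = 0.537; fraction as HOCl = 1/(1 + 0.537) = 0.6506.
(a) Free chlorine required for 1.15 ppm HOCl: 1.15 / 0.6506 = 1.768 ppm.
(a) FC to add: 1.768 − 0.7 = 1.068 mg/L as Cl₂.
(a) Cl₂ equivalent: 1.068 mg/L × 616,955 L = 658.7 g.
(a) Product at 55.6% available Cl: 658.7 / 0.556 = 1185 g.

(b) Volume: 54,700 US gal × 3.785 L/gal = 207,040 L.
(b) CYA to add: (38 − 8) = 30 mg/L × 207,040 L = 6211 g cyanuric acid.

(a) 1.18 kg; (b) 6.21 kg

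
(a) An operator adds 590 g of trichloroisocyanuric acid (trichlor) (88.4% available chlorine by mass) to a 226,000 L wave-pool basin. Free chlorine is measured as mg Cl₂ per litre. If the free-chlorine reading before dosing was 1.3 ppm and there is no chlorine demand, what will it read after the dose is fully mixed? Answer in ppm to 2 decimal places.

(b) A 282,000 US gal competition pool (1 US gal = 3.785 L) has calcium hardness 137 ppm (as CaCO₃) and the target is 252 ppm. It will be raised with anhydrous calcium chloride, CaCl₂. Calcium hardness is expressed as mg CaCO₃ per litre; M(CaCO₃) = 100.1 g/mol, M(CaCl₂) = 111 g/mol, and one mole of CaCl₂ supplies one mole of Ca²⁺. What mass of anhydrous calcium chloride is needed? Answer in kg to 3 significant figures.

(a) 3.61 ppm; (b) 136 kg

(a) Available chlorine delivered: 590 g × 0.884 = 521.6 g as Cl₂.
(a) Concentration rise: 521.6 g / 226,000 L = 2.308 mg/L = 2.31 ppm.
(a) Final FC: 1.3 + 2.31 = 3.61 ppm.

(b) Volume: 282,000 US gal × 3.785 L/gal = 1,067,370 L.
(b) Hardness to add: (252 − 137) = 115 mg/L as CaCO₃ × 1,067,370 L = 122,700 g as CaCO₃.
(b) Moles of Ca²⁺ (1 mol Ca²⁺ ≡ 1 mol CaCO₃): 122,700 / 100.1 g/mol = 1226 mol.
(b) Mass of CaCl₂: 1226 × 111 = 136,100 g.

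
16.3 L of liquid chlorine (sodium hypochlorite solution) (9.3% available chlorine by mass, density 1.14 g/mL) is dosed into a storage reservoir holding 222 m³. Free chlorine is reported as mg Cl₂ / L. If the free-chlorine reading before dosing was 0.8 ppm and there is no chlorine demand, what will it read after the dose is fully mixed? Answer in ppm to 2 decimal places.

8.58 ppm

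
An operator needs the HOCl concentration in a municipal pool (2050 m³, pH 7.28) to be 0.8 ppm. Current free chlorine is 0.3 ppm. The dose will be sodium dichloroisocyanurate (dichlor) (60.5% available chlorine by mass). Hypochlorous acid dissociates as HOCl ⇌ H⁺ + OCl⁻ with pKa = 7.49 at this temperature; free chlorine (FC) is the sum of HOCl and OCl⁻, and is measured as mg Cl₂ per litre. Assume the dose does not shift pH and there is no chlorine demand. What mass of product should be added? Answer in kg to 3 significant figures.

Volume: 2050 m³ = 2,050,000 L.
[OCl⁻]/[HOCl] = 10^(pH − pKa) = 10^(7.28 − 7.49) = 0.6166; fraction as HOCl = 1/(1 + 0.6166) = 0.6186.
Free chlorine required for 0.8 ppm HOCl: 0.8 / 0.6186 = 1.293 ppm.
FC to add: 1.293 − 0.3 = 0.9933 mg/L as Cl₂.
Cl₂ equivalent: 0.9933 mg/L × 2,050,000 L = 2036 g.
Product at 60.5% available Cl: 2036 / 0.605 = 3366 g.

3.37 kg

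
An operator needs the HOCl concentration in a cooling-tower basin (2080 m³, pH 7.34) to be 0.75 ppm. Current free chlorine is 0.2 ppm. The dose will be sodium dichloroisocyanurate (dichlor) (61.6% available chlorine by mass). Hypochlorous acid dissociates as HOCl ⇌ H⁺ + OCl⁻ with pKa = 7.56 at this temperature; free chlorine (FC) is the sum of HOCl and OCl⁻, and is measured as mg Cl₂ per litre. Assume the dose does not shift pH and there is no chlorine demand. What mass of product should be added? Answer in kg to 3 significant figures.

3.38 kg

Volume: 2080 m³ = 2,080,000 L.
[OCl⁻]/[HOCl] = 10^(pH − pKa) = 10^(7.34 − 7.56) = 0.6026; fraction as HOCl = 1/(1 + 0.6026) = 0.624.
Free chlorine required for 0.75 ppm HOCl: 0.75 / 0.624 = 1.202 ppm.
FC to add: 1.202 − 0.2 = 1.002 mg/L as Cl₂.
Cl₂ equivalent: 1.002 mg/L × 2,080,000 L = 2084 g.
Product at 61.6% available Cl: 2084 / 0.616 = 3383 g.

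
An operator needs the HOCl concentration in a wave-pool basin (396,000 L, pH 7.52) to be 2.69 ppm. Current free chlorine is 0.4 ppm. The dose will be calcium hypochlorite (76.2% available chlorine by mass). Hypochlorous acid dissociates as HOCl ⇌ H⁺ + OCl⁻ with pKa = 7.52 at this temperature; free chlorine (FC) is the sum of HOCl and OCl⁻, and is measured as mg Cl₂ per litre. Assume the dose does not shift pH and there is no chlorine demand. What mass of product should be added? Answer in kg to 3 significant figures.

[OCl⁻]/[HOCl] = 10^(pH − pKa) = 10^(7.52 − 7.52) = 1; fraction as HOCl = 1/(1 + 1) = 0.5.
Free chlorine required for 2.69 ppm HOCl: 2.69 / 0.5 = 5.38 ppm.
FC to add: 5.38 − 0.4 = 4.98 mg/L as Cl₂.
Cl₂ equivalent: 4.98 mg/L × 396,000 L = 1972 g.
Product at 76.2% available Cl: 1972 / 0.762 = 2588 g.

2.59 kg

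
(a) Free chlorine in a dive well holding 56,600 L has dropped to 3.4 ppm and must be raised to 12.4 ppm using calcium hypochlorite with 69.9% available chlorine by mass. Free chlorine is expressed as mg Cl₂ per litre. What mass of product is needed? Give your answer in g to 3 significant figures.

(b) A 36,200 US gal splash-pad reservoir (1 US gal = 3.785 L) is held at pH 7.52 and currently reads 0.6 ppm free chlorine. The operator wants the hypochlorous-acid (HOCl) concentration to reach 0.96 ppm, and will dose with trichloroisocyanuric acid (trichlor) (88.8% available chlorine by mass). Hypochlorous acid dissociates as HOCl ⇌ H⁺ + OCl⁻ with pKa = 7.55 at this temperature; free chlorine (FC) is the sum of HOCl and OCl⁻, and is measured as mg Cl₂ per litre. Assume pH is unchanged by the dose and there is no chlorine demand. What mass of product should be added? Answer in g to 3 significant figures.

(a) Chlorine deficit: 12.4 − 3.4 = 9 ppm = 9 mg/L as Cl₂.
(a) Cl₂ equivalent needed: 9 mg/L × 56,600 L = 509,400 mg = 509.4 g.
(a) Product at 69.9% available chlorine: 509.4 / 0.699 = 728.8 g.

(b) Volume: 36,200 US gal × 3.785 L/gal = 137,017 L.
(b) [OCl⁻]/[HOCl] = 10^(pH − pKa) = 10^(7.52 − 7.55) = 0.9333; fraction as HOCl = 1/(1 + 0.9333) = 0.5173.
(b) Free chlorine required for 0.96 ppm HOCl: 0.96 / 0.5173 = 1.856 ppm.
(b) FC to add: 1.856 − 0.6 = 1.256 mg/L as Cl₂.
(b) Cl₂ equivalent: 1.256 mg/L × 137,017 L = 172.1 g.
(b) Product at 88.8% available Cl: 172.1 / 0.888 = 193.8 g.

(a) 729 g; (b) 194 g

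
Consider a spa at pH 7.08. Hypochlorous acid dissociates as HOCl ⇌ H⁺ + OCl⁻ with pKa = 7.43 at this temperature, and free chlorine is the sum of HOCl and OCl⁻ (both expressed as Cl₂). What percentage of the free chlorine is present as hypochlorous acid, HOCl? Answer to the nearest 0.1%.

69.1%

[OCl⁻]/[HOCl] = 10^(pH − pKa) = 10^(7.08 − 7.43) = 10^-0.35 = 0.4467.
Fraction as HOCl = 1 / (1 + 0.4467) = 0.6912.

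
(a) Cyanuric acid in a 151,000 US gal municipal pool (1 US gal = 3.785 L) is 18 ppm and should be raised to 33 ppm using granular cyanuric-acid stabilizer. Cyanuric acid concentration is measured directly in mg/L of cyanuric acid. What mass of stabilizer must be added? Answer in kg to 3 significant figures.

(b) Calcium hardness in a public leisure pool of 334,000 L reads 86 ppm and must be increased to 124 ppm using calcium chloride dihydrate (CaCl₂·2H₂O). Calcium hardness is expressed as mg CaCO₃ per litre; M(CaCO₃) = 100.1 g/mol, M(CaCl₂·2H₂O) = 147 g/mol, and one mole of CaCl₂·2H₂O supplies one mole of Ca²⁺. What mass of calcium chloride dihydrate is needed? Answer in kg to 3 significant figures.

(a) Volume: 151,000 US gal × 3.785 L/gal = 571,535 L.
(a) CYA to add: (33 − 18) = 15 mg/L × 571,535 L = 8573 g cyanuric acid.

(b) Hardness to add: (124 − 86) = 38 mg/L as CaCO₃ × 334,000 L = 12,690 g as CaCO₃.
(b) Moles of Ca²⁺ (1 mol Ca²⁺ ≡ 1 mol CaCO₃): 12,690 / 100.1 g/mol = 126.8 mol.
(b) Mass of CaCl₂·2H₂O: 126.8 × 147 = 18,640 g.

(a) 8.57 kg; (b) 18.6 kg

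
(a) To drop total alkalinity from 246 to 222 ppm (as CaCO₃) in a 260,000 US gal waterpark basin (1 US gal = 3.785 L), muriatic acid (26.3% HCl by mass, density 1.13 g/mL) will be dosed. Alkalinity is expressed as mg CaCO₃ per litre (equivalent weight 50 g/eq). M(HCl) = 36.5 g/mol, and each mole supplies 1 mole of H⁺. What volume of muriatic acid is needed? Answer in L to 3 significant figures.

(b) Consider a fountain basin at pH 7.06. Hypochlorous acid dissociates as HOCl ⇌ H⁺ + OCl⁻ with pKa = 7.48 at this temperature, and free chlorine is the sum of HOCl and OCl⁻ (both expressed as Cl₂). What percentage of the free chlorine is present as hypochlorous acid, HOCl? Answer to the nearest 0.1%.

(a) 58.0 L; (b) 72.5%

(a) Volume: 260,000 US gal × 3.785 L/gal = 984,100 L.
(a) Alkalinity to neutralize: (246 − 222) = 24 mg/L as CaCO₃ × 984,100 L = 23,620 g as CaCO₃.
(a) Equivalents of H⁺ required: 23,620 ÷ 50 g/eq = 472.4 eq = 472.4 mol HCl.
(a) Mass of HCl: 472.4 × 36.5 = 17,240 g.
(a) Mass of 26.3% solution: 17,240 / 0.263 = 65,560 g.
(a) Volume: 65,560 g ÷ 1.13 g/mL = 58,010 mL.

(b) [OCl⁻]/[HOCl] = 10^(pH − pKa) = 10^(7.06 − 7.48) = 10^-0.42 = 0.3802.
(b) Fraction as HOCl = 1 / (1 + 0.3802) = 0.7245.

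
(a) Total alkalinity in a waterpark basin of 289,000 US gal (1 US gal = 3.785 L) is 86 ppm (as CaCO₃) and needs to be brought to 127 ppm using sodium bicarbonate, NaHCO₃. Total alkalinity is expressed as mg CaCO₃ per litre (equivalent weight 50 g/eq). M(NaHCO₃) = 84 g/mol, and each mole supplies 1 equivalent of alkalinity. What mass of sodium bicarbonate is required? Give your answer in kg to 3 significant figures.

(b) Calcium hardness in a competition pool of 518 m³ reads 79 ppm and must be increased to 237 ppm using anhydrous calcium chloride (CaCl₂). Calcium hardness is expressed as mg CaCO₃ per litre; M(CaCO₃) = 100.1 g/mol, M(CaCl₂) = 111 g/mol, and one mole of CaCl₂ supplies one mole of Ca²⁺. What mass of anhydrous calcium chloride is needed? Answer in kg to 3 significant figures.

(a) 75.3 kg; (b) 90.8 kg

(a) Volume: 289,000 US gal × 3.785 L/gal = 1,093,865 L.
(a) Alkalinity to add: (127 − 86) = 41 mg/L as CaCO₃ × 1,093,865 L = 44,850 g as CaCO₃.
(a) Equivalents: 44,850 g ÷ 50 g/eq = 897 eq.
(a) NaHCO₃ supplies 1 eq per mole → 897 mol.
(a) Mass: 897 mol × 84 g/mol = 75,350 g.

(b) Volume: 518 m³ = 518,000 L.
(b) Hardness to add: (237 − 79) = 158 mg/L as CaCO₃ × 518,000 L = 81,840 g as CaCO₃.
(b) Moles of Ca²⁺ (1 mol Ca²⁺ ≡ 1 mol CaCO₃): 81,840 / 100.1 g/mol = 817.6 mol.
(b) Mass of CaCl₂: 817.6 × 111 = 90,760 g.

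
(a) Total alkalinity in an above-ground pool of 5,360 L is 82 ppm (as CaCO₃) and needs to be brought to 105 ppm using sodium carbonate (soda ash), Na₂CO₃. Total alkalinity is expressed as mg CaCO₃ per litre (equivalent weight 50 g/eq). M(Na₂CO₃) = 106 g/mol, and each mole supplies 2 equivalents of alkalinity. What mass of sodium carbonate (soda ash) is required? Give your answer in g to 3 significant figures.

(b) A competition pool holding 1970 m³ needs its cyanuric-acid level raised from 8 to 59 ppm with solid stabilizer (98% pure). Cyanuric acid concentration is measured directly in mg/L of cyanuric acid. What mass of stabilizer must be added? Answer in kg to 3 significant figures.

(a) Alkalinity to add: (105 − 82) = 23 mg/L as CaCO₃ × 5,360 L = 123.3 g as CaCO₃.
(a) Equivalents: 123.3 g ÷ 50 g/eq = 2.466 eq.
(a) Each mole of Na₂CO₃ supplies 2 eq, so 2.466 / 2 = 1.233 mol.
(a) Mass: 1.233 mol × 106 g/mol = 130.7 g.

(b) Volume: 1970 m³ = 1,970,000 L.
(b) CYA to add: (59 − 8) = 51 mg/L × 1,970,000 L = 100,500 g cyanuric acid.
(b) At 98% purity: 100,500 / 0.98 = 102,500 g product.

(a) 131 g; (b) 103 kg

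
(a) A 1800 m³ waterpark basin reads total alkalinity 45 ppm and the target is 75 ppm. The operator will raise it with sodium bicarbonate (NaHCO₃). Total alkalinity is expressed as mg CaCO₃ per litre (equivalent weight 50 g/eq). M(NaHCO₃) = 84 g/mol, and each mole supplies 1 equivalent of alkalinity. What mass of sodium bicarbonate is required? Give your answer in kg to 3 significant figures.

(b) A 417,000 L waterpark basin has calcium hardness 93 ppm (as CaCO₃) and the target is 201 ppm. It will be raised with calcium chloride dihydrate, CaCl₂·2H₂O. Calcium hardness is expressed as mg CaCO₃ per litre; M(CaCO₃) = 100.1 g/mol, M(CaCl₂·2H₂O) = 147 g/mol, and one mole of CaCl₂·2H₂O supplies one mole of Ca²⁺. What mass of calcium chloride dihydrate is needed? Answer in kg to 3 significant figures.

(a) Volume: 1800 m³ = 1,800,000 L.
(a) Alkalinity to add: (75 − 45) = 30 mg/L as CaCO₃ × 1,800,000 L = 54,000 g as CaCO₃.
(a) Equivalents: 54,000 g ÷ 50 g/eq = 1080 eq.
(a) NaHCO₃ supplies 1 eq per mole → 1080 mol.
(a) Mass: 1080 mol × 84 g/mol = 90,720 g.

(b) Hardness to add: (201 − 93) = 108 mg/L as CaCO₃ × 417,000 L = 45,040 g as CaCO₃.
(b) Moles of Ca²⁺ (1 mol Ca²⁺ ≡ 1 mol CaCO₃): 45,040 / 100.1 g/mol = 449.9 mol.
(b) Mass of CaCl₂·2H₂O: 449.9 × 147 = 66,140 g.

(a) 90.7 kg; (b) 66.1 kg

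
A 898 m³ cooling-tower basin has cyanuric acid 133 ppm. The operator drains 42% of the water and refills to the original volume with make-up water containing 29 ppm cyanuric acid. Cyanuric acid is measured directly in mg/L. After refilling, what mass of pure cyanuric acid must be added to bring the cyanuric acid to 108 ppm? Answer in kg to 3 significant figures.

16.8 kg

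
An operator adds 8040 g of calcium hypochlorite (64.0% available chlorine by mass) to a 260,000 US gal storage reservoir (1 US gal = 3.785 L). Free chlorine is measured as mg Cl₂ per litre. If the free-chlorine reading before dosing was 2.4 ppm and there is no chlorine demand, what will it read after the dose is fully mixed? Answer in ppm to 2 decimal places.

7.63 ppm

Volume: 260,000 US gal × 3.785 L/gal = 984,100 L.
Available chlorine delivered: 8040 g × 0.64 = 5146 g as Cl₂.
Concentration rise: 5146 g / 984,100 L = 5.229 mg/L = 5.23 ppm.
Final FC: 2.4 + 5.23 = 7.63 ppm.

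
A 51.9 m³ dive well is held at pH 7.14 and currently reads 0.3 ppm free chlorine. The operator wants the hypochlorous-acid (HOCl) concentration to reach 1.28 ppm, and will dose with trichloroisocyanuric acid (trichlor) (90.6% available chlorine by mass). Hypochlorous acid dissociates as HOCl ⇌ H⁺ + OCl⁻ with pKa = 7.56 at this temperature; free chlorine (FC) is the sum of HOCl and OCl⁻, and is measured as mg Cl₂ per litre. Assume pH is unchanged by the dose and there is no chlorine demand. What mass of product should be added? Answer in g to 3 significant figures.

84.0 g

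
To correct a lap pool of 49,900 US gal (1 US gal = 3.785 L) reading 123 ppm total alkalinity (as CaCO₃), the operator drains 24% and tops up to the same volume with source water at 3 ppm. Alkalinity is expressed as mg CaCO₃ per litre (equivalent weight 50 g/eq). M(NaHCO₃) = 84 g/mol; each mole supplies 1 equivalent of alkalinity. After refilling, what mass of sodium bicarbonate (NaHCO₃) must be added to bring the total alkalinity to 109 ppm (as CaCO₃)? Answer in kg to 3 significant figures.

Volume: 49,900 US gal × 3.785 L/gal = 188,872 L.
After draining 24% and refilling: 123 × 0.76 + 3 × 0.24 = 94.2 ppm.
Deficit to target: 109 − 94.2 = 14.8 mg/L.
As CaCO₃: 14.8 mg/L × 188,872 L = 2795 g; ÷ 50 g/eq ÷ 1 = 55.91 mol NaHCO₃.
Mass: 55.91 × 84 = 4696 g.

4.70 kg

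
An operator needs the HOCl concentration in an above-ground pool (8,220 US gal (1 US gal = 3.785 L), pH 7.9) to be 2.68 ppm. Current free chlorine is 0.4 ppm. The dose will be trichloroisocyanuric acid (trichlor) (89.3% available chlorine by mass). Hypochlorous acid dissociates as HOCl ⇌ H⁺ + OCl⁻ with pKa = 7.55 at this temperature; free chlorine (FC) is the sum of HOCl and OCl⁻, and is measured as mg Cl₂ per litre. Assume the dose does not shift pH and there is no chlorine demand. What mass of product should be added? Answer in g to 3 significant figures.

Volume: 8,220 US gal × 3.785 L/gal = 31,113 L.
[OCl⁻]/[HOCl] = 10^(pH − pKa) = 10^(7.9 − 7.55) = 2.239; fraction as HOCl = 1/(1 + 2.239) = 0.3088.
Free chlorine required for 2.68 ppm HOCl: 2.68 / 0.3088 = 8.68 ppm.
FC to add: 8.68 − 0.4 = 8.28 mg/L as Cl₂.
Cl₂ equivalent: 8.28 mg/L × 31,113 L = 257.6 g.
Product at 89.3% available Cl: 257.6 / 0.893 = 288.5 g.

288 g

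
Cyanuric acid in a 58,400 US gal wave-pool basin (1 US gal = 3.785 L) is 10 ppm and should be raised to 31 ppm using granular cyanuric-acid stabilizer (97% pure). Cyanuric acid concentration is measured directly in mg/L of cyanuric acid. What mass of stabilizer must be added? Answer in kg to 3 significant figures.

4.79 kg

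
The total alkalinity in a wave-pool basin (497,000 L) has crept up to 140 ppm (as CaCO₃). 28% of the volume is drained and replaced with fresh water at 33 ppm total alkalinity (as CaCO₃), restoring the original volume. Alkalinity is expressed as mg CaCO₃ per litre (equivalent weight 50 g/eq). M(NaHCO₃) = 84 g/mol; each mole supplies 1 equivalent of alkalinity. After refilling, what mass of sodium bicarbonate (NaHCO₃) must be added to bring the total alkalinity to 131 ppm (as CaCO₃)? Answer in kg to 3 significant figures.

17.5 kg

After draining 28% and refilling: 140 × 0.72 + 33 × 0.28 = 110.04 ppm.
Deficit to target: 131 − 110.04 = 20.96 mg/L.
As CaCO₃: 20.96 mg/L × 497,000 L = 10,420 g; ÷ 50 g/eq ÷ 1 = 208.3 mol NaHCO₃.
Mass: 208.3 × 84 = 17,500 g.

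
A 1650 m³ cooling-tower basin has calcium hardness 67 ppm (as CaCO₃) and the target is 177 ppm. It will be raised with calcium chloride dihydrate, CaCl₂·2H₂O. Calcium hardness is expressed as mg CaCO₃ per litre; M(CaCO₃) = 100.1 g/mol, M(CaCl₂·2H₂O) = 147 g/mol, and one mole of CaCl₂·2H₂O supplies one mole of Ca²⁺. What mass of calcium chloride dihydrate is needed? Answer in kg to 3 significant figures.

267 kg

Volume: 1650 m³ = 1,650,000 L.
Hardness to add: (177 − 67) = 110 mg/L as CaCO₃ × 1,650,000 L = 181,500 g as CaCO₃.
Moles of Ca²⁺ (1 mol Ca²⁺ ≡ 1 mol CaCO₃): 181,500 / 100.1 g/mol = 1813 mol.
Mass of CaCl₂·2H₂O: 1813 × 147 = 266,500 g.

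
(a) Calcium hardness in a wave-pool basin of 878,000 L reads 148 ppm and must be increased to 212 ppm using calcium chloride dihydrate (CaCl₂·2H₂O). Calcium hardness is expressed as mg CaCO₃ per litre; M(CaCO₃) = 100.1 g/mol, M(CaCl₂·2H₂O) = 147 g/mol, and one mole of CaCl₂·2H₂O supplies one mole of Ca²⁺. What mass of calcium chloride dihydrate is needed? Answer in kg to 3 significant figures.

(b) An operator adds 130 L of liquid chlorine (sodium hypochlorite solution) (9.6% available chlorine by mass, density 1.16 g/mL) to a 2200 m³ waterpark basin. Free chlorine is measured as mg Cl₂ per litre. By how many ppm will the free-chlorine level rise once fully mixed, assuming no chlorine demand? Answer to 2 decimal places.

(a) Hardness to add: (212 − 148) = 64 mg/L as CaCO₃ × 878,000 L = 56,190 g as CaCO₃.
(a) Moles of Ca²⁺ (1 mol Ca²⁺ ≡ 1 mol CaCO₃): 56,190 / 100.1 g/mol = 561.4 mol.
(a) Mass of CaCl₂·2H₂O: 561.4 × 147 = 82,520 g.

(b) Volume: 2200 m³ = 2,200,000 L.
(b) Mass of solution: 130 L × 1000 mL/L × 1.16 g/mL = 150,800 g.
(b) Available chlorine delivered: 150,800 g × 0.096 = 14,480 g as Cl₂.
(b) Concentration rise: 14,480 g / 2,200,000 L = 6.58 mg/L = 6.58 ppm.

(a) 82.5 kg; (b) 6.58 ppm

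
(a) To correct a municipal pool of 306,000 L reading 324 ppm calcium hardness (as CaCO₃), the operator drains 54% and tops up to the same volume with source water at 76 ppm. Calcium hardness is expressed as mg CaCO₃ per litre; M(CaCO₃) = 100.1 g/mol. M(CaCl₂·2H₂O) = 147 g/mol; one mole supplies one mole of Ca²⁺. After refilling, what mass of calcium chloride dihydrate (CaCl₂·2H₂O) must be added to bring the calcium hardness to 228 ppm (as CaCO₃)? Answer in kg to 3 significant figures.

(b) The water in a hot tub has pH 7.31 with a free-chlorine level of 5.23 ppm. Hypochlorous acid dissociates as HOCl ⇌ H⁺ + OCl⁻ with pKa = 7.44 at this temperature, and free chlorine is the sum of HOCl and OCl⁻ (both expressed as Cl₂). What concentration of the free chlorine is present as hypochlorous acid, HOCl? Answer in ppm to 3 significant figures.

(a) After draining 54% and refilling: 324 × 0.46 + 76 × 0.54 = 190.08 ppm.
(a) Deficit to target: 228 − 190.08 = 37.92 mg/L.
(a) As CaCO₃: 37.92 mg/L × 306,000 L = 11,600 g; ÷ 100.1 = 115.9 mol Ca²⁺.
(a) Mass: 115.9 × 147 = 17,040 g.

(b) [OCl⁻]/[HOCl] = 10^(pH − pKa) = 10^(7.31 − 7.44) = 10^-0.13 = 0.7413.
(b) Fraction as HOCl = 1 / (1 + 0.7413) = 0.5743.
(b) HOCl = 0.5743 × 5.23 ppm = 3.003 ppm.

(a) 17.0 kg; (b) 3.00 ppm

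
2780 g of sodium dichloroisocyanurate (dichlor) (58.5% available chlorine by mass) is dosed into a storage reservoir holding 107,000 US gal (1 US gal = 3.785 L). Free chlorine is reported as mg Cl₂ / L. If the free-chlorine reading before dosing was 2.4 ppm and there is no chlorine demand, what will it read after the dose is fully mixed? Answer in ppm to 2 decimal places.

6.42 ppm

Volume: 107,000 US gal × 3.785 L/gal = 404,995 L.
Available chlorine delivered: 2780 g × 0.585 = 1626 g as Cl₂.
Concentration rise: 1626 g / 404,995 L = 4.016 mg/L = 4.02 ppm.
Final FC: 2.4 + 4.02 = 6.42 ppm.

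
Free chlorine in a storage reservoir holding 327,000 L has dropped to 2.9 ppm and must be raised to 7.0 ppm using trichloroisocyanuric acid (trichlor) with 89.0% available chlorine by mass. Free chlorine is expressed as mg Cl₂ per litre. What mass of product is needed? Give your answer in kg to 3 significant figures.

Chlorine deficit: 7.0 − 2.9 = 4.1 ppm = 4.1 mg/L as Cl₂.
Cl₂ equivalent needed: 4.1 mg/L × 327,000 L = 1,341,000 mg = 1341 g.
Product at 89.0% available chlorine: 1341 / 0.89 = 1506 g.

1.51 kg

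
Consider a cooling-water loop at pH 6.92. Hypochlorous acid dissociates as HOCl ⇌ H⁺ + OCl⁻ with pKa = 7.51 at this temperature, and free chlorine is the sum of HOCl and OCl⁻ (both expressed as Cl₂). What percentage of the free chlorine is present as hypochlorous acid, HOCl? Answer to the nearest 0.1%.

[OCl⁻]/[HOCl] = 10^(pH − pKa) = 10^(6.92 − 7.51) = 10^-0.59 = 0.257.
Fraction as HOCl = 1 / (1 + 0.257) = 0.7955.

79.6%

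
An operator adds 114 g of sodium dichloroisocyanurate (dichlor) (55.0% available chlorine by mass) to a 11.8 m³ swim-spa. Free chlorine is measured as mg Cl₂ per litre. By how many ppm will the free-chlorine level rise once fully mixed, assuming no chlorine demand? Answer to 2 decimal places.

5.31 ppm

Volume: 11.8 m³ = 11,800 L.
Available chlorine delivered: 114 g × 0.55 = 62.7 g as Cl₂.
Concentration rise: 62.7 g / 11,800 L = 5.314 mg/L = 5.31 ppm.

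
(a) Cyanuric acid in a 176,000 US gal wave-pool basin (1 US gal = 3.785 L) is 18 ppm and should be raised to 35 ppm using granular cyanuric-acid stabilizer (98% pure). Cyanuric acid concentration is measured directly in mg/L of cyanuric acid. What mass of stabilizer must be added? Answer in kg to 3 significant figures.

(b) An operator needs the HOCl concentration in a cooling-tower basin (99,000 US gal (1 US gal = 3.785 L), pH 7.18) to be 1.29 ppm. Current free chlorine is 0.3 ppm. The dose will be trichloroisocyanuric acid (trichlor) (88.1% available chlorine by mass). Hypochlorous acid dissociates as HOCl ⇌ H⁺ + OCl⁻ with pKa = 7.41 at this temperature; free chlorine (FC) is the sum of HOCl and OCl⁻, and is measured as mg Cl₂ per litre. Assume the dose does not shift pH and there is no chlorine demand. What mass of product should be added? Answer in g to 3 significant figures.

(a) 11.6 kg; (b) 744 g

(a) Volume: 176,000 US gal × 3.785 L/gal = 666,160 L.
(a) CYA to add: (35 − 18) = 17 mg/L × 666,160 L = 11,320 g cyanuric acid.
(a) At 98% purity: 11,320 / 0.98 = 11,560 g product.

(b) Volume: 99,000 US gal × 3.785 L/gal = 374,715 L.
(b) [OCl⁻]/[HOCl] = 10^(pH − pKa) = 10^(7.18 − 7.41) = 0.5888; fraction as HOCl = 1/(1 + 0.5888) = 0.6294.
(b) Free chlorine required for 1.29 ppm HOCl: 1.29 / 0.6294 = 2.05 ppm.
(b) FC to add: 2.05 − 0.3 = 1.75 mg/L as Cl₂.
(b) Cl₂ equivalent: 1.75 mg/L × 374,715 L = 655.6 g.
(b) Product at 88.1% available Cl: 655.6 / 0.881 = 744.2 g.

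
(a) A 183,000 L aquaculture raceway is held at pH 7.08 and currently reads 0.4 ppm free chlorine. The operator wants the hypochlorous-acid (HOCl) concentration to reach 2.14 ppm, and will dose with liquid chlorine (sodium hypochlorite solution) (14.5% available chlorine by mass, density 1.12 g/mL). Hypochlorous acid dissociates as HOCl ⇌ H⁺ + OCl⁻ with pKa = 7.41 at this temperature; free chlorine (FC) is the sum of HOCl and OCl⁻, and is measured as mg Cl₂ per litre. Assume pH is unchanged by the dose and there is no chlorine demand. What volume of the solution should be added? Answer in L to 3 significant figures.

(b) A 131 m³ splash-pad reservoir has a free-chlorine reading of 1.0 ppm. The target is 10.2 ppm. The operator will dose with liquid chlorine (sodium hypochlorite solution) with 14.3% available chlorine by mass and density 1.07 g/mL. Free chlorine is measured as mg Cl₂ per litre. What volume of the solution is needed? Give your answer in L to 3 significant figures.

(a) 3.09 L; (b) 7.88 L

(a) [OCl⁻]/[HOCl] = 10^(pH − pKa) = 10^(7.08 − 7.41) = 0.4677; fraction as HOCl = 1/(1 + 0.4677) = 0.6813.
(a) Free chlorine required for 2.14 ppm HOCl: 2.14 / 0.6813 = 3.141 ppm.
(a) FC to add: 3.141 − 0.4 = 2.741 mg/L as Cl₂.
(a) Cl₂ equivalent: 2.741 mg/L × 183,000 L = 501.6 g.
(a) Product at 14.5% available Cl: 501.6 / 0.145 = 3459 g.
(a) Volume: 3459 g ÷ 1.12 g/mL = 3089 mL.

(b) Volume: 131 m³ = 131,000 L.
(b) Chlorine deficit: 10.2 − 1.0 = 9.2 ppm = 9.2 mg/L as Cl₂.
(b) Cl₂ equivalent needed: 9.2 mg/L × 131,000 L = 1,205,000 mg = 1205 g.
(b) Product at 14.3% available chlorine: 1205 / 0.143 = 8428 g.
(b) Volume at density 1.07 g/mL: 8428 g ÷ 1.07 g/mL = 7877 mL.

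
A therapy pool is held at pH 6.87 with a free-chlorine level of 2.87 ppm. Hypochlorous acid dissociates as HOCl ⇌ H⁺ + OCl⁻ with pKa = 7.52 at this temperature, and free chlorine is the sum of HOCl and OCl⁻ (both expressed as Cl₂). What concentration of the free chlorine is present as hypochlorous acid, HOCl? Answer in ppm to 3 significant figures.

2.35 ppm

[OCl⁻]/[HOCl] = 10^(pH − pKa) = 10^(6.87 − 7.52) = 10^-0.65 = 0.2239.
Fraction as HOCl = 1 / (1 + 0.2239) = 0.8171.
HOCl = 0.8171 × 2.87 ppm = 2.345 ppm.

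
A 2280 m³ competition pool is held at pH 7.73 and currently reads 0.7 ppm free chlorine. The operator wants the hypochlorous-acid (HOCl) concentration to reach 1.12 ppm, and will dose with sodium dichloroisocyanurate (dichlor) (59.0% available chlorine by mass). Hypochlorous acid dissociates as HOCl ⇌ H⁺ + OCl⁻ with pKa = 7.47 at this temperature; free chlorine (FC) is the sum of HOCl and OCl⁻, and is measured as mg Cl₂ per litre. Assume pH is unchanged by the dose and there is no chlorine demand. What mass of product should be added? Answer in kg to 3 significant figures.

Volume: 2280 m³ = 2,280,000 L.
[OCl⁻]/[HOCl] = 10^(pH − pKa) = 10^(7.73 − 7.47) = 1.82; fraction as HOCl = 1/(1 + 1.82) = 0.3546.
Free chlorine required for 1.12 ppm HOCl: 1.12 / 0.3546 = 3.158 ppm.
FC to add: 3.158 − 0.7 = 2.458 mg/L as Cl₂.
Cl₂ equivalent: 2.458 mg/L × 2,280,000 L = 5604 g.
Product at 59.0% available Cl: 5604 / 0.59 = 9499 g.

9.50 kg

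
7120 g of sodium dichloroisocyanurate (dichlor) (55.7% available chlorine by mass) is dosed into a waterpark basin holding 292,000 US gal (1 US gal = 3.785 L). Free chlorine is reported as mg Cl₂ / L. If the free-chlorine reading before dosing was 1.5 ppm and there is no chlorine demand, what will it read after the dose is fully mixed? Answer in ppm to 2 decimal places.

Volume: 292,000 US gal × 3.785 L/gal = 1,105,220 L.
Available chlorine delivered: 7120 g × 0.557 = 3966 g as Cl₂.
Concentration rise: 3966 g / 1,105,220 L = 3.588 mg/L = 3.59 ppm.
Final FC: 1.5 + 3.59 = 5.09 ppm.

5.09 ppm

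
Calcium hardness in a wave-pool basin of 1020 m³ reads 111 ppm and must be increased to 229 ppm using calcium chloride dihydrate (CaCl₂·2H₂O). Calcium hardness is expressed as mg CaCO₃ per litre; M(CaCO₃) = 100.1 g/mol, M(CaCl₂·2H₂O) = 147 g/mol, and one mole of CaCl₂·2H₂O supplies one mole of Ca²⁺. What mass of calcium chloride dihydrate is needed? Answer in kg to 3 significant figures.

Volume: 1020 m³ = 1,020,000 L.
Hardness to add: (229 − 111) = 118 mg/L as CaCO₃ × 1,020,000 L = 120,400 g as CaCO₃.
Moles of Ca²⁺ (1 mol Ca²⁺ ≡ 1 mol CaCO₃): 120,400 / 100.1 g/mol = 1202 mol.
Mass of CaCl₂·2H₂O: 1202 × 147 = 176,800 g.

177 kg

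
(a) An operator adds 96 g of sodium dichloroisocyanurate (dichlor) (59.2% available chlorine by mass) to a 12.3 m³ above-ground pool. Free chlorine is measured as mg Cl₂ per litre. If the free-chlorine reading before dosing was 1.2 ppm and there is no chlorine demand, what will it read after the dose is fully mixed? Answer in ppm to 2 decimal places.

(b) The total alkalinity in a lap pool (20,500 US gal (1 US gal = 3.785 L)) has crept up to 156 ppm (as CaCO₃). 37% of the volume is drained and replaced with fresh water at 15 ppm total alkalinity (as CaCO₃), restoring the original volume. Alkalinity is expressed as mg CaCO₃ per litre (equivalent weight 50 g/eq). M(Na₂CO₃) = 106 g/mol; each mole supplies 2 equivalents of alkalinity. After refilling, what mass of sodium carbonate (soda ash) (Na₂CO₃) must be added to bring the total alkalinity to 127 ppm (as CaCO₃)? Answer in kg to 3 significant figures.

(a) 5.82 ppm; (b) 1.91 kg

(a) Volume: 12.3 m³ = 12,300 L.
(a) Available chlorine delivered: 96 g × 0.592 = 56.83 g as Cl₂.
(a) Concentration rise: 56.83 g / 12,300 L = 4.62 mg/L = 4.62 ppm.
(a) Final FC: 1.2 + 4.62 = 5.82 ppm.

(b) Volume: 20,500 US gal × 3.785 L/gal = 77,592 L.
(b) After draining 37% and refilling: 156 × 0.63 + 15 × 0.37 = 103.83 ppm.
(b) Deficit to target: 127 − 103.83 = 23.17 mg/L.
(b) As CaCO₃: 23.17 mg/L × 77,592 L = 1798 g; ÷ 50 g/eq ÷ 2 = 17.98 mol Na₂CO₃.
(b) Mass: 17.98 × 106 = 1906 g.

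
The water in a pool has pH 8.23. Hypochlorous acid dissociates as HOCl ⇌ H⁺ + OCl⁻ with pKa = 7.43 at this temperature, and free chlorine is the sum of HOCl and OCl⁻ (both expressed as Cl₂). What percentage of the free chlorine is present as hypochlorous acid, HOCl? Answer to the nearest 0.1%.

13.7%

[OCl⁻]/[HOCl] = 10^(pH − pKa) = 10^(8.23 − 7.43) = 10^0.80 = 6.31.
Fraction as HOCl = 1 / (1 + 6.31) = 0.1368.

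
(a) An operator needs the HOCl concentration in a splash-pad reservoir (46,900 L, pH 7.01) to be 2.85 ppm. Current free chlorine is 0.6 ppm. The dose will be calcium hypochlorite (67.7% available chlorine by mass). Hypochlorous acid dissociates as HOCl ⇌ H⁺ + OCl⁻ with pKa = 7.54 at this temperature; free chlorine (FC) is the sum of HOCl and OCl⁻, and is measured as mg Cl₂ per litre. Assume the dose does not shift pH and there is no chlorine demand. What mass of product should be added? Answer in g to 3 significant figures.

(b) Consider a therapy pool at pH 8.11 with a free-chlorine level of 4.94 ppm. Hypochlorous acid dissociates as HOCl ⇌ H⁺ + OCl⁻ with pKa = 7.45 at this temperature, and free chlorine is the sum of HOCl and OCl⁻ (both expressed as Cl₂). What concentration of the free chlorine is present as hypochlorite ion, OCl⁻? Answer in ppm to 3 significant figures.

(a) 214 g; (b) 4.05 ppm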